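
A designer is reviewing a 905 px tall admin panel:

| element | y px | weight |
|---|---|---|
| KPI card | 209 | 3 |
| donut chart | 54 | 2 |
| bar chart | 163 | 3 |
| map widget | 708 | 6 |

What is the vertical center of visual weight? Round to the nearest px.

y ≈ 391

Total weight = 3 + 2 + 3 + 6 = 14.
Σw·y = 3·209 + 2·54 + 3·163 + 6·708 = 5472, so ȳ = 5472/14 ≈ 390.86.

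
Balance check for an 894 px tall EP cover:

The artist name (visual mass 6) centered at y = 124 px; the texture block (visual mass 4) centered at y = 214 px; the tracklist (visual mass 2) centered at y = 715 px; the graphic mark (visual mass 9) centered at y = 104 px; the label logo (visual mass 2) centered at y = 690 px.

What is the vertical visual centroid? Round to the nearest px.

Total weight = 6 + 4 + 2 + 9 + 2 = 23.
Σw·y = 6·124 + 4·214 + 2·715 + 9·104 + 2·690 = 5346, so ȳ = 5346/23 ≈ 232.43.

y ≈ 232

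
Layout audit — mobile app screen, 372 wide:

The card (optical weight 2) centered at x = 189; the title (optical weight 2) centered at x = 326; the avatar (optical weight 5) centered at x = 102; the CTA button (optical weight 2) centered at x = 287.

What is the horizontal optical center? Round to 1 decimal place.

x ≈ 192.2

Weights sum to 2 + 2 + 5 + 2 = 11.
x: (2·189 + 2·326 + 5·102 + 2·287) / 11 = 2114 / 11 ≈ 192.18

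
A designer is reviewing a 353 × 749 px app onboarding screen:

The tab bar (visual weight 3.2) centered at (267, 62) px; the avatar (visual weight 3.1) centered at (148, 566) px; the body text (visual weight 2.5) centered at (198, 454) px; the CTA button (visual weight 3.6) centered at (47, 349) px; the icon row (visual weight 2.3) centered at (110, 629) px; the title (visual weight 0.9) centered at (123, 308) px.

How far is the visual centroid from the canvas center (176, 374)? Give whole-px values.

≈ 30 px

Σw = 3.2 + 3.1 + 2.5 + 3.6 + 2.3 + 0.9 = 15.6.
Σw·x = 2341.1; x̄ = 2341.1/15.6 ≈ 150.07.
Σw·y = 6068.3; ȳ = 6068.3/15.6 ≈ 388.99.
Offset from (176, 374): Δx ≈ -25.93, Δy ≈ 14.99; distance = √(Δx² + Δy²) ≈ 29.95.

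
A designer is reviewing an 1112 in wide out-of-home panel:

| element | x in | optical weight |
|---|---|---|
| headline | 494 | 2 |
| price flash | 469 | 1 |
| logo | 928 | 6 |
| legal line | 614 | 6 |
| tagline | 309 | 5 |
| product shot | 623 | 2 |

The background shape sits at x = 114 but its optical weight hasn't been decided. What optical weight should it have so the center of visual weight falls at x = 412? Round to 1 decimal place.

Known weights sum to 2 + 1 + 6 + 6 + 5 + 2 = 22; their moment is 2·494 + 1·469 + 6·928 + 6·614 + 5·309 + 2·623 = 13500.
Set Σw·x/Σw = 412: (13500 + 114w) = 412·(22 + w).
So w = (412·22 − 13500)/(114 − 412) = -4436/-298 ≈ 14.89.

w ≈ 14.9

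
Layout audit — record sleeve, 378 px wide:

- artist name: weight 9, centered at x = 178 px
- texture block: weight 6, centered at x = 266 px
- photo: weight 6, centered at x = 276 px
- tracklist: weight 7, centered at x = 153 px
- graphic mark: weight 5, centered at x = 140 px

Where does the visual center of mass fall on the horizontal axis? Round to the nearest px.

x ≈ 201

Weights sum to 9 + 6 + 6 + 7 + 5 = 33.
Σw·x = 9·178 + 6·266 + 6·276 + 7·153 + 5·140 = 6625, so x̄ = 6625/33 ≈ 200.76.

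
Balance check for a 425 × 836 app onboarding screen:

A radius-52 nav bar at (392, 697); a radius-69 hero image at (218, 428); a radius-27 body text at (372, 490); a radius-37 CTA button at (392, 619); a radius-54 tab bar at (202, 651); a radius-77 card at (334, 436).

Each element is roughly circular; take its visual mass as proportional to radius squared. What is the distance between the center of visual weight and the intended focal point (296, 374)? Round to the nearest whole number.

Weights ∝ r²: nav bar 52² = 2704, hero image 69² = 4761, body text 27² = 729, CTA button 37² = 1369, tab bar 54² = 2916, card 77² = 5929; Σw = 18408.
x: moment 5475020 / weight 18408 ≈ 297.43
y: moment 9610377 / weight 18408 ≈ 522.08
From (296, 374): dx = 1.43, dy = 148.08, so the distance is √(dx²+dy²) ≈ 148.08.

≈ 148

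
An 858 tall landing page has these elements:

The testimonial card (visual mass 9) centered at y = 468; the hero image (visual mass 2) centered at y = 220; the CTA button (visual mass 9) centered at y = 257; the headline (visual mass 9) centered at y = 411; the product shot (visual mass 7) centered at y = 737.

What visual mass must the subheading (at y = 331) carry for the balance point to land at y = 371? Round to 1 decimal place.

Fixed elements: Σw = 9 + 2 + 9 + 9 + 7 = 36, Σw·y = 9·468 + 2·220 + 9·257 + 9·411 + 7·737 = 15823.
Set Σw·y/Σw = 371: (15823 + 331w) = 371·(36 + w).
Rearranging, w·(331 − 371) = 371·36 − 15823 = -2467, so w ≈ -2467/-40 = 61.67.

w ≈ 61.7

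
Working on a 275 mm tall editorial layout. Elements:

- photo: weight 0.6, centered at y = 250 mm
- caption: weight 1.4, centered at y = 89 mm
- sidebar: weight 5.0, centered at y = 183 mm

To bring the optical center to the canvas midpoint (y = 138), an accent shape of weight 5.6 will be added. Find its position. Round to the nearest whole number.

y ≈ 98

New total weight: (0.6 + 1.4 + 5.0) + 5.6 = 12.6.
y: need Σw·y = 12.6·138 = 1738.8. Existing = 0.6·250 + 1.4·89 + 5.0·183 = 1189.6. Remainder 549.2 / 5.6 ≈ 98.07.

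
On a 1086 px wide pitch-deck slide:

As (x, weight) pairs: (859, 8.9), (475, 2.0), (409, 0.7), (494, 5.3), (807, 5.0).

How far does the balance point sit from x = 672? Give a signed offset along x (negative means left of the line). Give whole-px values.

Σw = 8.9 + 2.0 + 0.7 + 5.3 + 5.0 = 21.9.
Σw·x = 8.9·859 + 2.0·475 + 0.7·409 + 5.3·494 + 5.0·807 = 15534.6, so x̄ = 15534.6/21.9 ≈ 709.34.
Offset from x = 672: 709.34 − 672 ≈ 37.34.

≈ 37 px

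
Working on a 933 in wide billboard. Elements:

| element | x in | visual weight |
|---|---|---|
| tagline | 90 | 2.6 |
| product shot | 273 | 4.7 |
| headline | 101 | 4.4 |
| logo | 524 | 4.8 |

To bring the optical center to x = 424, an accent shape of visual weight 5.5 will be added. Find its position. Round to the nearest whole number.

After adding the accent shape, total weight = 2.6 + 4.7 + 4.4 + 4.8 + 5.5 = 22.0.
Along x: (4476.7 + 5.5·x) / 22.0 = 424 (existing moment 2.6·90 + 4.7·273 + 4.4·101 + 4.8·524 = 4476.7) ⇒ x = (9328.0 − 4476.7) / 5.5 ≈ 882.05.

x ≈ 882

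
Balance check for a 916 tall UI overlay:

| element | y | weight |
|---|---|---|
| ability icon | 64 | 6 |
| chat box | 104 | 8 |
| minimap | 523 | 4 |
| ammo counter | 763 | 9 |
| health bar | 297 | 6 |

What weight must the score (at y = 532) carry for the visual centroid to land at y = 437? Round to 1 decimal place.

w ≈ 25.9

Known weights sum to 6 + 8 + 4 + 9 + 6 = 33; their moment is 6·64 + 8·104 + 4·523 + 9·763 + 6·297 = 11957.
For the centroid to hit 437: (11957 + w·532) / (33 + w) = 437.
Solving: w = (437·33 − 11957) / (532 − 437) = 2464 / 95 ≈ 25.94.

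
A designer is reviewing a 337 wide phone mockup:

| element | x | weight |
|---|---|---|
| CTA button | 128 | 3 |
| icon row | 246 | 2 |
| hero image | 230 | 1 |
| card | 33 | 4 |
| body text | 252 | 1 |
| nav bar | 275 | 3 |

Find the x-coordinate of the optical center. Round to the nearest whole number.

Weights sum to 3 + 2 + 1 + 4 + 1 + 3 = 14.
x-moment: 3·128 + 2·246 + 1·230 + 4·33 + 1·252 + 3·275 = 2315; centroid 2315/14 ≈ 165.36.

x ≈ 165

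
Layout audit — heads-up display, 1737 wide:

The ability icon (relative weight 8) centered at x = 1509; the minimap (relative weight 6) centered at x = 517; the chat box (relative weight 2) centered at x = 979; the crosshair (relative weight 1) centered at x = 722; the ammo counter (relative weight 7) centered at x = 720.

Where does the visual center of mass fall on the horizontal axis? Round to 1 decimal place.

x ≈ 953.9

Total weight = 8 + 6 + 2 + 1 + 7 = 24.
x: (8·1509 + 6·517 + 2·979 + 1·722 + 7·720) / 24 = 22894 / 24 ≈ 953.92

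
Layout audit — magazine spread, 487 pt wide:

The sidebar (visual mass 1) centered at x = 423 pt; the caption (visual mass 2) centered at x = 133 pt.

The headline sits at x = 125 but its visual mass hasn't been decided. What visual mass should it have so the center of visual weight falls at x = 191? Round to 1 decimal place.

Known weights sum to 1 + 2 = 3; their moment is 1·423 + 2·133 = 689.
For the centroid to hit 191: (689 + w·125) / (3 + w) = 191.
Rearranging, w·(125 − 191) = 191·3 − 689 = -116, so w ≈ -116/-66 = 1.76.

w ≈ 1.8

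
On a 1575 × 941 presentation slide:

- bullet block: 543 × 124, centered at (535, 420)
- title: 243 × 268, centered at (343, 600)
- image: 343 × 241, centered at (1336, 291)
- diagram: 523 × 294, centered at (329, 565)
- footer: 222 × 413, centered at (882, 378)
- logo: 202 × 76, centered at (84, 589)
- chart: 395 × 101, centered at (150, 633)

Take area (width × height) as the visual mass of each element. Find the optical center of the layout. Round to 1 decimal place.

(596.2, 479.3)

Areas → weights: bullet block 543·124 = 67332, title 243·268 = 65124, image 343·241 = 82663, diagram 523·294 = 153762, footer 222·413 = 91686, logo 202·76 = 15352, chart 395·101 = 39895; Σw = 515814.
x: (67332·535 + 65124·343 + 82663·1336 + 153762·329 + 91686·882 + 15352·84 + 39895·150) / 515814 = 307526488 / 515814 ≈ 596.20
y: (67332·420 + 65124·600 + 82663·291 + 153762·565 + 91686·378 + 15352·589 + 39895·633) / 515814 = 247237474 / 515814 ≈ 479.32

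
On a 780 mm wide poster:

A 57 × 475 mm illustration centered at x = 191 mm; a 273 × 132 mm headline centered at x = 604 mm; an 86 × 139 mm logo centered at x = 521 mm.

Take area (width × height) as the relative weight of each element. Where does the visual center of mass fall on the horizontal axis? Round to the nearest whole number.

x ≈ 442

Taking area as weight: illustration 57·475 = 27075, headline 273·132 = 36036, logo 86·139 = 11954. Sum 75065.
x-moment: 27075·191 + 36036·604 + 11954·521 = 33165103; centroid 33165103/75065 ≈ 441.82.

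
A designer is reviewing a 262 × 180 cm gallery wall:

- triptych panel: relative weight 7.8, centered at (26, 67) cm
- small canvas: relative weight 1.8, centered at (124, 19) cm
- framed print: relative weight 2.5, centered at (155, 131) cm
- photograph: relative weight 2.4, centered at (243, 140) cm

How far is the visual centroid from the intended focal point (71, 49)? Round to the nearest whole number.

Weights sum to 7.8 + 1.8 + 2.5 + 2.4 = 14.5.
x: (7.8·26 + 1.8·124 + 2.5·155 + 2.4·243) / 14.5 = 1396.7 / 14.5 ≈ 96.32
y: (7.8·67 + 1.8·19 + 2.5·131 + 2.4·140) / 14.5 = 1220.3 / 14.5 ≈ 84.16
Relative to (71, 49): Δ = (25.32, 35.16); |Δ| = √(25.32² + 35.16²) ≈ 43.33.

≈ 43 cm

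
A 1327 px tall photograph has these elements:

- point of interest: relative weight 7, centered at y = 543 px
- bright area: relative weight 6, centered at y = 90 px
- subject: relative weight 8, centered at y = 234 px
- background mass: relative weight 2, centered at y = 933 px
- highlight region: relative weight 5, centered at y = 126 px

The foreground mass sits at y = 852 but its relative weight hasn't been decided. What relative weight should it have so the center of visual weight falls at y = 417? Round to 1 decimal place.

Existing Σw = 28 (7 + 6 + 8 + 2 + 5); existing moment 7·543 + 6·90 + 8·234 + 2·933 + 5·126 = 8709.
Balance at y = 417 requires (8709 + w·852) / (28 + w) = 417.
Rearranging, w·(852 − 417) = 417·28 − 8709 = 2967, so w ≈ 2967/435 = 6.82.

w ≈ 6.8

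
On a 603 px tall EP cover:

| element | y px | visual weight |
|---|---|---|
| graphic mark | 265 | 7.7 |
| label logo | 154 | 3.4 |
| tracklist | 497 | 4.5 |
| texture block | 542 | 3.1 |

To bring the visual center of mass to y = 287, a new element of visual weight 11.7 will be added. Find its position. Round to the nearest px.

y ≈ 192

After adding the new element, total weight = 7.7 + 3.4 + 4.5 + 3.1 + 11.7 = 30.4.
y: target moment 30.4×287 = 8724.8; current 7.7·265 + 3.4·154 + 4.5·497 + 3.1·542 = 6480.8; the new element supplies 2244.0, so y = 2244.0/11.7 ≈ 191.79.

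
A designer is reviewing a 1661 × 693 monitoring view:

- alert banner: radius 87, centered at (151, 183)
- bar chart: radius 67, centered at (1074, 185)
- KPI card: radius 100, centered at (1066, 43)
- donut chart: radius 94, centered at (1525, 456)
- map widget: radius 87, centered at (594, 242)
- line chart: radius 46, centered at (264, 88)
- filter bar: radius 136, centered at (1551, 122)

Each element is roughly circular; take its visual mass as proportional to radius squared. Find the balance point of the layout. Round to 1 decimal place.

(1080.7, 185.3)

Weights ∝ r²: alert banner 87² = 7569, bar chart 67² = 4489, KPI card 100² = 10000, donut chart 94² = 8836, map widget 87² = 7569, line chart 46² = 2116, filter bar 136² = 18496; Σw = 59075.
x: moment 63840911 / weight 59075 ≈ 1080.68
y: moment 10949226 / weight 59075 ≈ 185.34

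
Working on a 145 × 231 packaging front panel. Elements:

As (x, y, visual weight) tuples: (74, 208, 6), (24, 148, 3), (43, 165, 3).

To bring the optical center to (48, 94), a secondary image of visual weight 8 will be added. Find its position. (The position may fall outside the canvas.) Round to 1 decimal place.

(39.4, -38.4)

With the secondary image, Σw becomes 6 + 3 + 3 + 8 = 20.
x: need Σw·x = 20·48 = 960. Existing = 6·74 + 3·24 + 3·43 = 645. Remainder 315 / 8 ≈ 39.38.
y: need Σw·y = 20·94 = 1880. Existing = 6·208 + 3·148 + 3·165 = 2187. Remainder -307 / 8 ≈ -38.38.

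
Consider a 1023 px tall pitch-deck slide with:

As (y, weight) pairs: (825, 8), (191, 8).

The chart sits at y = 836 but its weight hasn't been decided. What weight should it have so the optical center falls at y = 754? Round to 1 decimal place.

Known weights sum to 8 + 8 = 16; their moment is 8·825 + 8·191 = 8128.
Set Σw·y/Σw = 754: (8128 + 836w) = 754·(16 + w).
Rearranging, w·(836 − 754) = 754·16 − 8128 = 3936, so w ≈ 3936/82 = 48.00.

w ≈ 48.0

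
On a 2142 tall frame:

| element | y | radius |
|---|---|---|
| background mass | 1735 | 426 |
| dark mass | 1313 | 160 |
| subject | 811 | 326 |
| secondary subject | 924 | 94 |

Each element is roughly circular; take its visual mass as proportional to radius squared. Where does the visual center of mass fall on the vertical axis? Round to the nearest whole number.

Weights ∝ r²: background mass 426² = 181476, dark mass 160² = 25600, subject 326² = 106276, secondary subject 94² = 8836; Σw = 322188.
y: (181476·1735 + 25600·1313 + 106276·811 + 8836·924) / 322188 = 442827960 / 322188 ≈ 1374.44

y ≈ 1374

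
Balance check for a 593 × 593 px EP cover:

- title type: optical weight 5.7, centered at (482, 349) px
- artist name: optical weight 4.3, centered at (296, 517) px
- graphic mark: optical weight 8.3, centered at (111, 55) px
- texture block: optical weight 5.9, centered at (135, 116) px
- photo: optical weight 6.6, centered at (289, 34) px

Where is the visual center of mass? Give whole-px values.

(248, 181)

Total weight = 5.7 + 4.3 + 8.3 + 5.9 + 6.6 = 30.8.
x-moment: 5.7·482 + 4.3·296 + 8.3·111 + 5.9·135 + 6.6·289 = 7645.4; centroid 7645.4/30.8 ≈ 248.23.
y-moment: 5.7·349 + 4.3·517 + 8.3·55 + 5.9·116 + 6.6·34 = 5577.7; centroid 5577.7/30.8 ≈ 181.09.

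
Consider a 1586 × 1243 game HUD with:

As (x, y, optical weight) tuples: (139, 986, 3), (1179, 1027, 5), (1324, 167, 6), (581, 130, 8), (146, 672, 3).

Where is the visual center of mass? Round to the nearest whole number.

Total weight = 3 + 5 + 6 + 8 + 3 = 25.
x-moment: 3·139 + 5·1179 + 6·1324 + 8·581 + 3·146 = 19342; centroid 19342/25 ≈ 773.68.
y-moment: 3·986 + 5·1027 + 6·167 + 8·130 + 3·672 = 12151; centroid 12151/25 ≈ 486.04.

(774, 486)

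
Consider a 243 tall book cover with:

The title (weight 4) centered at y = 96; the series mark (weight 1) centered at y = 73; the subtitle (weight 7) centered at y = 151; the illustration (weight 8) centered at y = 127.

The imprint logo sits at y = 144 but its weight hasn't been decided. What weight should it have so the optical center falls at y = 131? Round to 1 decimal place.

Known weights sum to 4 + 1 + 7 + 8 = 20; their moment is 4·96 + 1·73 + 7·151 + 8·127 = 2530.
Set Σw·y/Σw = 131: (2530 + 144w) = 131·(20 + w).
Rearranging, w·(144 − 131) = 131·20 − 2530 = 90, so w ≈ 90/13 = 6.92.

w ≈ 6.9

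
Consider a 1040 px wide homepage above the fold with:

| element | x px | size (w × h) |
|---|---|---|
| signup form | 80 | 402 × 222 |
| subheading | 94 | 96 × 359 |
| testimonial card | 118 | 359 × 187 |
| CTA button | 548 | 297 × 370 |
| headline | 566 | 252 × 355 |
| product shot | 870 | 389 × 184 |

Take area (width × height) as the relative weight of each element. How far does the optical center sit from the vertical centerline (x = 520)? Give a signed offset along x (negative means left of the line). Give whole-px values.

≈ -105 px

Taking area as weight: signup form 402·222 = 89244, subheading 96·359 = 34464, testimonial card 359·187 = 67133, CTA button 297·370 = 109890, headline 252·355 = 89460, product shot 389·184 = 71576. Sum 461767.
Σw·x = 191426030; x̄ = 191426030/461767 ≈ 414.55.
Against x = 520, that's 414.55 − 520 = -105.45.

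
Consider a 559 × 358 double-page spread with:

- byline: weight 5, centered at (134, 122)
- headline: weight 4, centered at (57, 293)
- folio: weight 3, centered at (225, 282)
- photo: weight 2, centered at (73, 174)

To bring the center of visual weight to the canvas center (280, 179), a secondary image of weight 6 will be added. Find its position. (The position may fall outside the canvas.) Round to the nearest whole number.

(647, 101)

After adding the secondary image, total weight = 5 + 4 + 3 + 2 + 6 = 20.
Along x: (1719 + 6·x) / 20 = 280 (existing moment 5·134 + 4·57 + 3·225 + 2·73 = 1719) ⇒ x = (5600 − 1719) / 6 ≈ 646.83.
Along y: (2976 + 6·y) / 20 = 179 (existing moment 5·122 + 4·293 + 3·282 + 2·174 = 2976) ⇒ y = (3580 − 2976) / 6 ≈ 100.67.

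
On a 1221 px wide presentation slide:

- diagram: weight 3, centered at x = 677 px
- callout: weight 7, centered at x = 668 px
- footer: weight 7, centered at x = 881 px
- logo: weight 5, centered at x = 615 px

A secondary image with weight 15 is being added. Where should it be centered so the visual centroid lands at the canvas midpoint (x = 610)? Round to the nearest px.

x ≈ 441

New total weight: (3 + 7 + 7 + 5) + 15 = 37.
Along x: (15949 + 15·x) / 37 = 610 (existing moment 3·677 + 7·668 + 7·881 + 5·615 = 15949) ⇒ x = (22570 − 15949) / 15 ≈ 441.40.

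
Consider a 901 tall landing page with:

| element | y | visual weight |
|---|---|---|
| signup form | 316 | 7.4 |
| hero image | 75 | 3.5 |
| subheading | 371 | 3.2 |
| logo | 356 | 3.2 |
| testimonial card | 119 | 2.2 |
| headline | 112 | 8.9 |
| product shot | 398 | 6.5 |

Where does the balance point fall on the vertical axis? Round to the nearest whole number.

y ≈ 251

Weights sum to 7.4 + 3.5 + 3.2 + 3.2 + 2.2 + 8.9 + 6.5 = 34.9.
Σw·y = 7.4·316 + 3.5·75 + 3.2·371 + 3.2·356 + 2.2·119 + 8.9·112 + 6.5·398 = 8772.9, so ȳ = 8772.9/34.9 ≈ 251.37.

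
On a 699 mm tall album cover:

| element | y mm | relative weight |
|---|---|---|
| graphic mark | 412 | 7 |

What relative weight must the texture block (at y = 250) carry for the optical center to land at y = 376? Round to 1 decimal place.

w ≈ 2.0

The single fixed element contributes weight 7, moment 7·412 = 2884.
Set Σw·y/Σw = 376: (2884 + 250w) = 376·(7 + w).
So w = (376·7 − 2884)/(250 − 376) = -252/-126 ≈ 2.00.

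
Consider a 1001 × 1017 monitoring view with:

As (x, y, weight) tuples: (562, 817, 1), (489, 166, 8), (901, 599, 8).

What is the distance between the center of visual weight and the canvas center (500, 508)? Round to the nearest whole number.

≈ 212

Total weight = 1 + 8 + 8 = 17.
x-moment: 1·562 + 8·489 + 8·901 = 11682; centroid 11682/17 ≈ 687.18.
y-moment: 1·817 + 8·166 + 8·599 = 6937; centroid 6937/17 ≈ 408.06.
From (500, 508): dx = 187.18, dy = -99.94, so the distance is √(dx²+dy²) ≈ 212.19.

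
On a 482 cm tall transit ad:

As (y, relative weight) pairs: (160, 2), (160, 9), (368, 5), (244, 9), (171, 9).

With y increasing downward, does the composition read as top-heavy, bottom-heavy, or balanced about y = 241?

top-heavy

Weights sum to 2 + 9 + 5 + 9 + 9 = 34.
Σw·y = 2·160 + 9·160 + 5·368 + 9·244 + 9·171 = 7335, so ȳ = 7335/34 ≈ 215.74.
Since 215.7 is above (smaller y than) 241, the composition reads top-heavy.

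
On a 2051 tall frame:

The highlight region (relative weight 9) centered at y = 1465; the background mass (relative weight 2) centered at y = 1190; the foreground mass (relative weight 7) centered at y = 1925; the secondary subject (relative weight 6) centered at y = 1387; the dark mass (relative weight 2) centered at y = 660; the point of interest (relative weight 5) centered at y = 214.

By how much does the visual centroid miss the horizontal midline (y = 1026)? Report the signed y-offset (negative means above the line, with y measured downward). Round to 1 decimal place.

Weights sum to 9 + 2 + 7 + 6 + 2 + 5 = 31.
Σw·y = 9·1465 + 2·1190 + 7·1925 + 6·1387 + 2·660 + 5·214 = 39752, so ȳ = 39752/31 ≈ 1282.32.
Difference: 1282.32 − 1026 ≈ 256.32.

≈ 256.3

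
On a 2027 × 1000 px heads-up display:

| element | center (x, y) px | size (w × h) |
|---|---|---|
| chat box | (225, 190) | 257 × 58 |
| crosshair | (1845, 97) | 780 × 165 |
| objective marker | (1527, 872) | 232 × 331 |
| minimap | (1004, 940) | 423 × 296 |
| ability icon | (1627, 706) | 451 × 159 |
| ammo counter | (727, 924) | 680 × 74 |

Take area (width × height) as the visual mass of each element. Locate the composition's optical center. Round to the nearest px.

Areas → weights: chat box 257·58 = 14906, crosshair 780·165 = 128700, objective marker 232·331 = 76792, minimap 423·296 = 125208, ability icon 451·159 = 71709, ammo counter 680·74 = 50320; Σw = 467635.
Σw·x = 637028749; x̄ = 637028749/467635 ≈ 1362.23.
Σw·y = 297096418; ȳ = 297096418/467635 ≈ 635.32.

(1362, 635)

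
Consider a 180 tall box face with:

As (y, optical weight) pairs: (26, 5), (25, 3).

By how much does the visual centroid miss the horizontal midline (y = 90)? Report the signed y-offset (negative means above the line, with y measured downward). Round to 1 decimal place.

Σw = 5 + 3 = 8.
y-moment: 5·26 + 3·25 = 205; centroid 205/8 ≈ 25.62.
Against y = 90, that's 25.62 − 90 = -64.38.

≈ -64.4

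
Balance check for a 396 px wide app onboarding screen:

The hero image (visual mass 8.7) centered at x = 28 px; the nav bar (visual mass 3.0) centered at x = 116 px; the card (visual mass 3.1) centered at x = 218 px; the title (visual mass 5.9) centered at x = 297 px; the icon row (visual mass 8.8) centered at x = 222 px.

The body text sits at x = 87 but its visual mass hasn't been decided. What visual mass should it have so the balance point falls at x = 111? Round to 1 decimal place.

w ≈ 70.8

Fixed elements: Σw = 8.7 + 3.0 + 3.1 + 5.9 + 8.8 = 29.5, Σw·x = 8.7·28 + 3.0·116 + 3.1·218 + 5.9·297 + 8.8·222 = 4973.3.
Balance at x = 111 requires (4973.3 + w·87) / (29.5 + w) = 111.
Rearranging, w·(87 − 111) = 111·29.5 − 4973.3 = -1698.8, so w ≈ -1698.8/-24 = 70.78.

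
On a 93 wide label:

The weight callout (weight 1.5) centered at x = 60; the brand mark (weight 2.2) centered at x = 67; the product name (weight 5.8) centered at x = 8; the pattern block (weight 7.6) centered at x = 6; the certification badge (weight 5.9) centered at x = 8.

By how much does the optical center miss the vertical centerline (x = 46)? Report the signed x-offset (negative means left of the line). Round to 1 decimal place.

Σw = 1.5 + 2.2 + 5.8 + 7.6 + 5.9 = 23.0.
x-moment: 1.5·60 + 2.2·67 + 5.8·8 + 7.6·6 + 5.9·8 = 376.6; centroid 376.6/23.0 ≈ 16.37.
Offset from x = 46: 16.37 − 46 ≈ -29.63.

≈ -29.6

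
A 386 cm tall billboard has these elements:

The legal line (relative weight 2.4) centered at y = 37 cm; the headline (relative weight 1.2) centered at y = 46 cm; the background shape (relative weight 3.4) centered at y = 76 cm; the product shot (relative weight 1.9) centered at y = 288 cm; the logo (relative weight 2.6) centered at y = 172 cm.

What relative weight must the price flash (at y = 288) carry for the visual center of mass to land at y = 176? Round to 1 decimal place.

w ≈ 5.6

Existing Σw = 11.5 (2.4 + 1.2 + 3.4 + 1.9 + 2.6); existing moment 2.4·37 + 1.2·46 + 3.4·76 + 1.9·288 + 2.6·172 = 1396.8.
Balance at y = 176 requires (1396.8 + w·288) / (11.5 + w) = 176.
Rearranging, w·(288 − 176) = 176·11.5 − 1396.8 = 627.2, so w ≈ 627.2/112 = 5.60.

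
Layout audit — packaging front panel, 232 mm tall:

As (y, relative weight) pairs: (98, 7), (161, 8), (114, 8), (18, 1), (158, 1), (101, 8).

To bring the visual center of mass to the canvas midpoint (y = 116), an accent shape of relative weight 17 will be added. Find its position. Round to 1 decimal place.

New total weight: (7 + 8 + 8 + 1 + 1 + 8) + 17 = 50.
y: need Σw·y = 50·116 = 5800. Existing = 7·98 + 8·161 + 8·114 + 1·18 + 1·158 + 8·101 = 3870. Remainder 1930 / 17 ≈ 113.53.

y ≈ 113.5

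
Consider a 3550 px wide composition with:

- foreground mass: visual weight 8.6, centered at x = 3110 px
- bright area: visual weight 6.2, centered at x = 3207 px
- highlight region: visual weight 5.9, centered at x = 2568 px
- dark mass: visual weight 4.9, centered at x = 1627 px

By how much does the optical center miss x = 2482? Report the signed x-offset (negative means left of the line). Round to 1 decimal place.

Weights sum to 8.6 + 6.2 + 5.9 + 4.9 = 25.6.
x-moment: 8.6·3110 + 6.2·3207 + 5.9·2568 + 4.9·1627 = 69752.9; centroid 69752.9/25.6 ≈ 2724.72.
Against x = 2482, that's 2724.72 − 2482 = 242.72.

≈ 242.7 px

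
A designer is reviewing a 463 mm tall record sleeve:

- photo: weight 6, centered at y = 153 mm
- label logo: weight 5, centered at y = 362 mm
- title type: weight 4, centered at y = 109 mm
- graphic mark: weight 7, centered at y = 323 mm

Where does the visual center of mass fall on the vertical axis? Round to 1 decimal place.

Σw = 6 + 5 + 4 + 7 = 22.
y-moment: 6·153 + 5·362 + 4·109 + 7·323 = 5425; centroid 5425/22 ≈ 246.59.

y ≈ 246.6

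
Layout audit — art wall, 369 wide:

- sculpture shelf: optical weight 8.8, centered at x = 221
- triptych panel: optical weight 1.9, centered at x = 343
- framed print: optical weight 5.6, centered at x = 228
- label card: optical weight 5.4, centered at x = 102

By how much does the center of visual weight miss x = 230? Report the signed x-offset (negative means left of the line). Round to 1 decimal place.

≈ -26.1

Weights sum to 8.8 + 1.9 + 5.6 + 5.4 = 21.7.
x-moment: 8.8·221 + 1.9·343 + 5.6·228 + 5.4·102 = 4424.1; centroid 4424.1/21.7 ≈ 203.88.
Difference: 203.88 − 230 ≈ -26.12.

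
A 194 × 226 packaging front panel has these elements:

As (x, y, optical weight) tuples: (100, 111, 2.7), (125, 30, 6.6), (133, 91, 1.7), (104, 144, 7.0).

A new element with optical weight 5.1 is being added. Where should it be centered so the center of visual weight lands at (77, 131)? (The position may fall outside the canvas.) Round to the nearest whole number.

(-53, 268)

After adding the new element, total weight = 2.7 + 6.6 + 1.7 + 7.0 + 5.1 = 23.1.
Along x: (2049.1 + 5.1·x) / 23.1 = 77 (existing moment 2.7·100 + 6.6·125 + 1.7·133 + 7.0·104 = 2049.1) ⇒ x = (1778.7 − 2049.1) / 5.1 ≈ -53.02.
Along y: (1660.4 + 5.1·y) / 23.1 = 131 (existing moment 2.7·111 + 6.6·30 + 1.7·91 + 7.0·144 = 1660.4) ⇒ y = (3026.1 − 1660.4) / 5.1 ≈ 267.78.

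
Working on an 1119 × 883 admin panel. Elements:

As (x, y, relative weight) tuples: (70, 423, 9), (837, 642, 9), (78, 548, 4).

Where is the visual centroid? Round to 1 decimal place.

Total weight = 9 + 9 + 4 = 22.
x-moment: 9·70 + 9·837 + 4·78 = 8475; centroid 8475/22 ≈ 385.23.
y-moment: 9·423 + 9·642 + 4·548 = 11777; centroid 11777/22 ≈ 535.32.

(385.2, 535.3)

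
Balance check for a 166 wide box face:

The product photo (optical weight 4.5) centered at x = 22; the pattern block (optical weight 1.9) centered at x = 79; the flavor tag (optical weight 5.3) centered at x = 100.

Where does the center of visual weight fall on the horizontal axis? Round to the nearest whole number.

x ≈ 67

Weights sum to 4.5 + 1.9 + 5.3 = 11.7.
Σw·x = 4.5·22 + 1.9·79 + 5.3·100 = 779.1, so x̄ = 779.1/11.7 ≈ 66.59.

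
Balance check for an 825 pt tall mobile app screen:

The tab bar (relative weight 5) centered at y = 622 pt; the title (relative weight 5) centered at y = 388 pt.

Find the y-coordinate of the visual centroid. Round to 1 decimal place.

y ≈ 505.0

Σw = 5 + 5 = 10.
y: (5·622 + 5·388) / 10 = 5050 / 10 ≈ 505.00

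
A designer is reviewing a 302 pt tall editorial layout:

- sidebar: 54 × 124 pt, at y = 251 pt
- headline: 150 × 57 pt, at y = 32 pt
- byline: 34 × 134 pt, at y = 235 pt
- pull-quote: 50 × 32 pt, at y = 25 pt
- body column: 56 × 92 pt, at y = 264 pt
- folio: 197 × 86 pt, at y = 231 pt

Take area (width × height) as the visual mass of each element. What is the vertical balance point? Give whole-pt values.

Areas: sidebar 54·124 = 6696, headline 150·57 = 8550, byline 34·134 = 4556, pull-quote 50·32 = 1600, body column 56·92 = 5152, folio 197·86 = 16942. Total weight = 43496.
y-moment: 6696·251 + 8550·32 + 4556·235 + 1600·25 + 5152·264 + 16942·231 = 8338686; centroid 8338686/43496 ≈ 191.71.

y ≈ 192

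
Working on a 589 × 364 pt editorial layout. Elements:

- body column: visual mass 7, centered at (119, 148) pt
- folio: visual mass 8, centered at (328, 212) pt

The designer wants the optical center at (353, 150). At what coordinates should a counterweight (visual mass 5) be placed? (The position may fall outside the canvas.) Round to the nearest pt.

(721, 54)

With the counterweight, Σw becomes 7 + 8 + 5 = 20.
x: need Σw·x = 20·353 = 7060. Existing = 7·119 + 8·328 = 3457. Remainder 3603 / 5 ≈ 720.60.
y: need Σw·y = 20·150 = 3000. Existing = 7·148 + 8·212 = 2732. Remainder 268 / 5 ≈ 53.60.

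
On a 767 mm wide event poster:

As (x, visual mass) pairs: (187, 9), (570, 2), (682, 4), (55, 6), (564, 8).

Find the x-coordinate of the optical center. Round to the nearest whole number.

Σw = 9 + 2 + 4 + 6 + 8 = 29.
Σw·x = 9·187 + 2·570 + 4·682 + 6·55 + 8·564 = 10393, so x̄ = 10393/29 ≈ 358.38.

x ≈ 358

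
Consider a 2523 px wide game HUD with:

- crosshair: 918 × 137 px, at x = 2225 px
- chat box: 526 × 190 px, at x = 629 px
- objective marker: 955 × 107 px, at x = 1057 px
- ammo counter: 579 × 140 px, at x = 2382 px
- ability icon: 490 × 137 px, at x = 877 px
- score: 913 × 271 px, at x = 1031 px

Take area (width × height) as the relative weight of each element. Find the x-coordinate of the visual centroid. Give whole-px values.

Areas: crosshair 918·137 = 125766, chat box 526·190 = 99940, objective marker 955·107 = 102185, ammo counter 579·140 = 81060, ability icon 490·137 = 67130, score 913·271 = 247423. Total weight = 723504.
x-moment: 125766·2225 + 99940·629 + 102185·1057 + 81060·2382 + 67130·877 + 247423·1031 = 957752198; centroid 957752198/723504 ≈ 1323.77.

x ≈ 1324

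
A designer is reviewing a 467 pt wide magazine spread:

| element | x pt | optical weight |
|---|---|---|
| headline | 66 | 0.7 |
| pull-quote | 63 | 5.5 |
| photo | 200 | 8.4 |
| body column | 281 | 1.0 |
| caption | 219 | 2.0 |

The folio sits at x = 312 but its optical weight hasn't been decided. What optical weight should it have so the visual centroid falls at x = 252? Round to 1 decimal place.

w ≈ 27.4

Fixed elements: Σw = 0.7 + 5.5 + 8.4 + 1.0 + 2.0 = 17.6, Σw·x = 0.7·66 + 5.5·63 + 8.4·200 + 1.0·281 + 2.0·219 = 2791.7.
Balance at x = 252 requires (2791.7 + w·312) / (17.6 + w) = 252.
Rearranging, w·(312 − 252) = 252·17.6 − 2791.7 = 1643.5, so w ≈ 1643.5/60 = 27.39.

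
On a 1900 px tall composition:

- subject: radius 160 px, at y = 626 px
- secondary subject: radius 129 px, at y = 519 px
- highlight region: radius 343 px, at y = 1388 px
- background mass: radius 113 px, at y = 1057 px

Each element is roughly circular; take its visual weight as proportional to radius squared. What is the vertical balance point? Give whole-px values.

Weights ∝ r²: subject 160² = 25600, secondary subject 129² = 16641, highlight region 343² = 117649, background mass 113² = 12769; Σw = 172659.
y-moment: 25600·626 + 16641·519 + 117649·1388 + 12769·1057 = 201455924; centroid 201455924/172659 ≈ 1166.78.

y ≈ 1167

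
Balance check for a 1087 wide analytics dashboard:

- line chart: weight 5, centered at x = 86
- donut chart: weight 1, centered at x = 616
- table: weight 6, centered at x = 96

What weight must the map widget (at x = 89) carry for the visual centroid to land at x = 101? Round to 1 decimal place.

Known weights sum to 5 + 1 + 6 = 12; their moment is 5·86 + 1·616 + 6·96 = 1622.
Balance at x = 101 requires (1622 + w·89) / (12 + w) = 101.
Rearranging, w·(89 − 101) = 101·12 − 1622 = -410, so w ≈ -410/-12 = 34.17.

w ≈ 34.2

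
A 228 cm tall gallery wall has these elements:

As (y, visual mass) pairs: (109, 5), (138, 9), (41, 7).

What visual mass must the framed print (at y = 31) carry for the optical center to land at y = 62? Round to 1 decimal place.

w ≈ 24.9

Known weights sum to 5 + 9 + 7 = 21; their moment is 5·109 + 9·138 + 7·41 = 2074.
For the centroid to hit 62: (2074 + w·31) / (21 + w) = 62.
Rearranging, w·(31 − 62) = 62·21 − 2074 = -772, so w ≈ -772/-31 = 24.90.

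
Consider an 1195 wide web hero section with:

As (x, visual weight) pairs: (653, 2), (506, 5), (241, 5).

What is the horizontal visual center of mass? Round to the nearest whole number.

x ≈ 420

Total weight = 2 + 5 + 5 = 12.
x-moment: 2·653 + 5·506 + 5·241 = 5041; centroid 5041/12 ≈ 420.08.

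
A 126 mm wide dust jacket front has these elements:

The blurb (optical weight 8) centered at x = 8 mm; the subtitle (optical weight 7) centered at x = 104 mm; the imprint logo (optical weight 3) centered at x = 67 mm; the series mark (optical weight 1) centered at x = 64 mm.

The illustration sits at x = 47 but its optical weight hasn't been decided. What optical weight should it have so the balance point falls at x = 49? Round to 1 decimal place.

Known weights sum to 8 + 7 + 3 + 1 = 19; their moment is 8·8 + 7·104 + 3·67 + 1·64 = 1057.
Set Σw·x/Σw = 49: (1057 + 47w) = 49·(19 + w).
Rearranging, w·(47 − 49) = 49·19 − 1057 = -126, so w ≈ -126/-2 = 63.00.

w ≈ 63.0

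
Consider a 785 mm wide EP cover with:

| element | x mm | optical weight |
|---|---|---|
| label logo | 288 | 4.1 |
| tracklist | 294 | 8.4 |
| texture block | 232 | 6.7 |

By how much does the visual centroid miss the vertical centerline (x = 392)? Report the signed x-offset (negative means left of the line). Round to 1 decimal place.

≈ -120.9 mm

Total weight = 4.1 + 8.4 + 6.7 = 19.2.
x-moment: 4.1·288 + 8.4·294 + 6.7·232 = 5204.8; centroid 5204.8/19.2 ≈ 271.08.
Difference: 271.08 − 392 ≈ -120.92.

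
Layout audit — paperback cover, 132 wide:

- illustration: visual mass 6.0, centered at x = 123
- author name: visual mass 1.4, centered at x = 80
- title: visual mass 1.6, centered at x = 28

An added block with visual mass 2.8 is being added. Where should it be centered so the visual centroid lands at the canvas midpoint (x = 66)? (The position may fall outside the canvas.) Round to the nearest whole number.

x ≈ -41

With the added block, Σw becomes 6.0 + 1.4 + 1.6 + 2.8 = 11.8.
x: target moment 11.8×66 = 778.8; current 6.0·123 + 1.4·80 + 1.6·28 = 894.8; the added block supplies -116.0, so x = -116.0/2.8 ≈ -41.43.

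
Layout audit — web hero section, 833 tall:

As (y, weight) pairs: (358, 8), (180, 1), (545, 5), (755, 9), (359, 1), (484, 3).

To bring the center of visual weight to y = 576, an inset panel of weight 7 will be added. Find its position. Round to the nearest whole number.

With the inset panel, Σw becomes 8 + 1 + 5 + 9 + 1 + 3 + 7 = 34.
Along y: (14375 + 7·y) / 34 = 576 (existing moment 8·358 + 1·180 + 5·545 + 9·755 + 1·359 + 3·484 = 14375) ⇒ y = (19584 − 14375) / 7 ≈ 744.14.

y ≈ 744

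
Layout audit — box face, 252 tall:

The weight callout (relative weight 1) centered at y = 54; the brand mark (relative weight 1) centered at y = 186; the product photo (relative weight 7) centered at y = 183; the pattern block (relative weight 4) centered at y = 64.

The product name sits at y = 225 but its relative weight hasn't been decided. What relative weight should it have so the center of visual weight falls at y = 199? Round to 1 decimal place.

Existing Σw = 13 (1 + 1 + 7 + 4); existing moment 1·54 + 1·186 + 7·183 + 4·64 = 1777.
Set Σw·y/Σw = 199: (1777 + 225w) = 199·(13 + w).
So w = (199·13 − 1777)/(225 − 199) = 810/26 ≈ 31.15.

w ≈ 31.2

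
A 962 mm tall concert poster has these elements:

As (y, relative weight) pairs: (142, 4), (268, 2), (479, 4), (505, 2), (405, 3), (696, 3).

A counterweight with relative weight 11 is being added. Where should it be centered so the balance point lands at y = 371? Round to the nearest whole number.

With the counterweight, Σw becomes 4 + 2 + 4 + 2 + 3 + 3 + 11 = 29.
y: need Σw·y = 29·371 = 10759. Existing = 4·142 + 2·268 + 4·479 + 2·505 + 3·405 + 3·696 = 7333. Remainder 3426 / 11 ≈ 311.45.

y ≈ 311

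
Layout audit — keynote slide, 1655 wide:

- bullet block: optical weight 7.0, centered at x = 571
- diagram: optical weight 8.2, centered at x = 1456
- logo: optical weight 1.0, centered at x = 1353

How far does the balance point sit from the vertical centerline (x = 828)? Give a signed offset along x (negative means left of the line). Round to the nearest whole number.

≈ 239

Total weight = 7.0 + 8.2 + 1.0 = 16.2.
x: (7.0·571 + 8.2·1456 + 1.0·1353) / 16.2 = 17289.2 / 16.2 ≈ 1067.23
Offset from x = 828: 1067.23 − 828 ≈ 239.23.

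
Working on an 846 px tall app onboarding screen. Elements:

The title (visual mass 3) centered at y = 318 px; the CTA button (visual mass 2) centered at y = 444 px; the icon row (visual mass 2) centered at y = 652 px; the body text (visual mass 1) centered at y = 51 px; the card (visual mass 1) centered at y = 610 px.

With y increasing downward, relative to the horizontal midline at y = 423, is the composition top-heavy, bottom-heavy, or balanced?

balanced

Σw = 3 + 2 + 2 + 1 + 1 = 9.
y-moment: 3·318 + 2·444 + 2·652 + 1·51 + 1·610 = 3807; centroid 3807/9 ≈ 423.00.
423.00 = 423 exactly: balanced.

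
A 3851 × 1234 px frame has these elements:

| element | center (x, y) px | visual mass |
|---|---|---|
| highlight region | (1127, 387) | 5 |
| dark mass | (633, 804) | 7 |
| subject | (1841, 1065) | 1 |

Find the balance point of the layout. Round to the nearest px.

(916, 664)

Σw = 5 + 7 + 1 = 13.
x: (5·1127 + 7·633 + 1·1841) / 13 = 11907 / 13 ≈ 915.92
y: (5·387 + 7·804 + 1·1065) / 13 = 8628 / 13 ≈ 663.69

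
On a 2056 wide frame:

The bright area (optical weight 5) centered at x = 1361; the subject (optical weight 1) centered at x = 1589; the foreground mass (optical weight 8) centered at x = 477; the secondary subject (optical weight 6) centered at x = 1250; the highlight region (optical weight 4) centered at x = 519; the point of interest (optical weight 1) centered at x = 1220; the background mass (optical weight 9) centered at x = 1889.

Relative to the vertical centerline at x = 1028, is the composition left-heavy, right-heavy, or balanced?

Weights sum to 5 + 1 + 8 + 6 + 4 + 1 + 9 = 34.
x: moment 40007 / weight 34 ≈ 1176.68
Since 1176.7 is right of 1028, the composition reads right-heavy.

right-heavy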